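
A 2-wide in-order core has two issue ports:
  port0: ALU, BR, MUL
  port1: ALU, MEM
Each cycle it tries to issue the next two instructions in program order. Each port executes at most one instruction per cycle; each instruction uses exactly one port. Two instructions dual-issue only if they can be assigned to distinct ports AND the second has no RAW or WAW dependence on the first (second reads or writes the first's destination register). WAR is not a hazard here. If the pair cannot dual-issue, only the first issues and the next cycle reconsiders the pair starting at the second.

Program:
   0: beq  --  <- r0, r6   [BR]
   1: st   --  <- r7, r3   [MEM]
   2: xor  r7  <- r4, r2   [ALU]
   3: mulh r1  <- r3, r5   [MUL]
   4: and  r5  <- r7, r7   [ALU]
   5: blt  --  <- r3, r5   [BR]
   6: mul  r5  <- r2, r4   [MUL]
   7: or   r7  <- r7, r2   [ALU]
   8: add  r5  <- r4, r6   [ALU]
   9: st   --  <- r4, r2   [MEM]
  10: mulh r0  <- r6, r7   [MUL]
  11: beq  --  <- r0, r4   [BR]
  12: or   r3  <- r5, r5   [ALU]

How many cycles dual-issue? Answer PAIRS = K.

PAIRS = 5

c0: i0,i1 beq.BR+st.MEM  dual
c1: i2,i3 xor.ALU+mulh.MUL  dual
c2: i4 and.ALU  RAW r5
c3: i5 blt.BR  no-port BR/MUL
c4: i6,i7 mul.MUL+or.ALU  dual
c5: i8,i9 add.ALU+st.MEM  dual
c6: i10 mulh.MUL  no-port MUL/BR
c7: i11,i12 beq.BR+or.ALU  dual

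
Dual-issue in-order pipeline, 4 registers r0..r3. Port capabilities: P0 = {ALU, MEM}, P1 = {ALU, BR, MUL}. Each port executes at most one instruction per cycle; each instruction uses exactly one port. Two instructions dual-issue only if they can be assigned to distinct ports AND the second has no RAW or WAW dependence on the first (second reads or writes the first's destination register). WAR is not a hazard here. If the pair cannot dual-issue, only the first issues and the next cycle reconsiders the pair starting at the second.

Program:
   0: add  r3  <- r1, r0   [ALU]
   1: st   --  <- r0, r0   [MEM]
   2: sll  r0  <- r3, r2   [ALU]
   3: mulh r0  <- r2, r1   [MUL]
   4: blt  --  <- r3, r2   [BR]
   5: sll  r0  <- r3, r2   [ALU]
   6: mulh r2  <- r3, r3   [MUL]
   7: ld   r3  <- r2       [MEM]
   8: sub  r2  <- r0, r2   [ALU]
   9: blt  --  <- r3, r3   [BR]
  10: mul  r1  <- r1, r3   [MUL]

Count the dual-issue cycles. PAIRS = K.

PAIRS = 3

#0 head=0: add.ALU+st.MEM i0,i1 pair
#1 head=2: sll.ALU i2 WAW r0
#2 head=3: mulh.MUL i3 no-port MUL/BR
#3 head=4: blt.BR+sll.ALU i4,i5 pair
#4 head=6: mulh.MUL i6 RAW r2
#5 head=7: ld.MEM+sub.ALU i7,i8 pair
#6 head=9: blt.BR i9 no-port BR/MUL
#7 head=10: mul.MUL i10 tail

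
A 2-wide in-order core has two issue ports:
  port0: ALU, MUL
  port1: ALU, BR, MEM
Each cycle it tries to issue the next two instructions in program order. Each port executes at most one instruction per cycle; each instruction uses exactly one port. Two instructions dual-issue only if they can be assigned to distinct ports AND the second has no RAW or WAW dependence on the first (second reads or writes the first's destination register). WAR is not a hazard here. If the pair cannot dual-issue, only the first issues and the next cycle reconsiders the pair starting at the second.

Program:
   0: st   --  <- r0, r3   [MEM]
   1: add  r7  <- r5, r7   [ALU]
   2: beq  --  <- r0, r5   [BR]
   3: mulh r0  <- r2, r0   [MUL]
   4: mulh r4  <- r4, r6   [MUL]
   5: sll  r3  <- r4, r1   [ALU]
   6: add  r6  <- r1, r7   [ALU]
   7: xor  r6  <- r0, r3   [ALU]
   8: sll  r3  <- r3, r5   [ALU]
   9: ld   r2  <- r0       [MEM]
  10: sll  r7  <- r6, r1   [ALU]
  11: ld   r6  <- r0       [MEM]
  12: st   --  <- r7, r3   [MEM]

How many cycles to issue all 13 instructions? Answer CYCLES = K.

  cy0 -> i0,i1 (st/add) dual
  cy1 -> i2,i3 (beq/mulh) dual
  cy2 -> i4 (mulh) RAW r4
  cy3 -> i5,i6 (sll/add) dual
  cy4 -> i7,i8 (xor/sll) dual
  cy5 -> i9,i10 (ld/sll) dual
  cy6 -> i11 (ld) no-port MEM/MEM
  cy7 -> i12 (st) tail

CYCLES = 8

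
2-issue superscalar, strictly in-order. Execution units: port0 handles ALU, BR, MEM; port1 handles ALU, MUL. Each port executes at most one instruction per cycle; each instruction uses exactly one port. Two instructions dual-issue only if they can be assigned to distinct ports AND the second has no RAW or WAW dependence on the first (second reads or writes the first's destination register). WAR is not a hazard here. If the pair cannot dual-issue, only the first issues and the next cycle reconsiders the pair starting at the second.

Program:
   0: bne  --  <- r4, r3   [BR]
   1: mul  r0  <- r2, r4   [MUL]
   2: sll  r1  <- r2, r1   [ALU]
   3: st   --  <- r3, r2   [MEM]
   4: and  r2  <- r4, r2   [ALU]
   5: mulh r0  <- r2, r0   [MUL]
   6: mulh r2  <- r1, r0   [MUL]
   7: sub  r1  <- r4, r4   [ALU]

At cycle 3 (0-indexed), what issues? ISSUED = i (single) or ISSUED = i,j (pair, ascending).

[0] i0&i1  bne.BR;mul.MUL  -- 2-wide
[1] i2&i3  sll.ALU;st.MEM  -- 2-wide
[2] i4  and.ALU  -- RAW r2
[3] i5  mulh.MUL  -- no-port MUL/MUL
[4] i6&i7  mulh.MUL;sub.ALU  -- 2-wide

ISSUED = 5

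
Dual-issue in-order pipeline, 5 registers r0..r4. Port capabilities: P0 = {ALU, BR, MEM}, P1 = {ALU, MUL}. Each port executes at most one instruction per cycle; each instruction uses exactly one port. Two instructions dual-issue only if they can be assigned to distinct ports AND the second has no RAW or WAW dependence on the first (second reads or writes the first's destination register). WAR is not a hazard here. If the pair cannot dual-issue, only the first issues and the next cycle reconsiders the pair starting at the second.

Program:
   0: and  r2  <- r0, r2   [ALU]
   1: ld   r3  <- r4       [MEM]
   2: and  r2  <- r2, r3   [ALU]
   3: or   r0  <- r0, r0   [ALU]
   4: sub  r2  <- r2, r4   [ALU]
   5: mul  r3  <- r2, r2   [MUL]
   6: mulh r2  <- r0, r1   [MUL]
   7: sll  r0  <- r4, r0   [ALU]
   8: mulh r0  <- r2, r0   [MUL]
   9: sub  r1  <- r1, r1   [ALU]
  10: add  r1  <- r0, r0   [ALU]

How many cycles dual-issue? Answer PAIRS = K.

PAIRS = 4

#0 head=0: and.ALU+ld.MEM i0,i1 2-wide
#1 head=2: and.ALU+or.ALU i2,i3 2-wide
#2 head=4: sub.ALU i4 RAW r2
#3 head=5: mul.MUL i5 no-port MUL/MUL
#4 head=6: mulh.MUL+sll.ALU i6,i7 2-wide
#5 head=8: mulh.MUL+sub.ALU i8,i9 2-wide
#6 head=10: add.ALU i10 tail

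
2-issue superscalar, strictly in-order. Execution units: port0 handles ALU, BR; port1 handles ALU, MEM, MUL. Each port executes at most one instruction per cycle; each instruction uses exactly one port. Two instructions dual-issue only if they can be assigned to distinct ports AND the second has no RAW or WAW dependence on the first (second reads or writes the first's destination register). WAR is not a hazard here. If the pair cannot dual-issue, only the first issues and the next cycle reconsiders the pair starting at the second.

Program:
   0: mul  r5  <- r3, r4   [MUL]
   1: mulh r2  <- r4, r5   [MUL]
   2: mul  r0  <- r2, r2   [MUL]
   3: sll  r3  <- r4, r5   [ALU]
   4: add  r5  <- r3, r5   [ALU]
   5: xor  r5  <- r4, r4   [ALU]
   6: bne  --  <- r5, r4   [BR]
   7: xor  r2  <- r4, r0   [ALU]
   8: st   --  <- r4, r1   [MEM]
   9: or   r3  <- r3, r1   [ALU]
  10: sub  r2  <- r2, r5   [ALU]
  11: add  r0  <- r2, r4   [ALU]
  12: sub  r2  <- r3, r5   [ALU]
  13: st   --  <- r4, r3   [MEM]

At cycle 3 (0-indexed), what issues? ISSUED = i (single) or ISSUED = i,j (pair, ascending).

c0: i0 mul  no-port MUL/MUL
c1: i1 mulh  no-port MUL/MUL
c2: i2/i3 mul;sll  pair
c3: i4 add  WAW r5
c4: i5 xor  RAW r5
c5: i6/i7 bne;xor  pair
c6: i8/i9 st;or  pair
c7: i10 sub  RAW r2
c8: i11/i12 add;sub  pair
c9: i13 st  tail

ISSUED = 4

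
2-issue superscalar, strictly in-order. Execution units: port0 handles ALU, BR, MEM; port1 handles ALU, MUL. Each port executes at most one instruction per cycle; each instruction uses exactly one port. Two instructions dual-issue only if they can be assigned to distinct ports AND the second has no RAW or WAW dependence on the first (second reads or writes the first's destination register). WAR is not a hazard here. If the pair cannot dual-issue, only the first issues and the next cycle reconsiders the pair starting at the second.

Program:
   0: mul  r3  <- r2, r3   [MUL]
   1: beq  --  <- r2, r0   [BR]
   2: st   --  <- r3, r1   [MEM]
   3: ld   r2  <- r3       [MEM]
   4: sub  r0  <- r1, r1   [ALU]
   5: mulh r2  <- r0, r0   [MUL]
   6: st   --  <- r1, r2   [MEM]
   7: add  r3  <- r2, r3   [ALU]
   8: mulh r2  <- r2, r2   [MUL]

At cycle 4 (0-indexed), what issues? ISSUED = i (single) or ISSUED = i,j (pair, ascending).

0. mul+beq @i0+i1  | pair
1. st @i2  | no-port MEM/MEM
2. ld+sub @i3+i4  | pair
3. mulh @i5  | RAW r2
4. st+add @i6+i7  | pair
5. mulh @i8  | tail

ISSUED = 6,7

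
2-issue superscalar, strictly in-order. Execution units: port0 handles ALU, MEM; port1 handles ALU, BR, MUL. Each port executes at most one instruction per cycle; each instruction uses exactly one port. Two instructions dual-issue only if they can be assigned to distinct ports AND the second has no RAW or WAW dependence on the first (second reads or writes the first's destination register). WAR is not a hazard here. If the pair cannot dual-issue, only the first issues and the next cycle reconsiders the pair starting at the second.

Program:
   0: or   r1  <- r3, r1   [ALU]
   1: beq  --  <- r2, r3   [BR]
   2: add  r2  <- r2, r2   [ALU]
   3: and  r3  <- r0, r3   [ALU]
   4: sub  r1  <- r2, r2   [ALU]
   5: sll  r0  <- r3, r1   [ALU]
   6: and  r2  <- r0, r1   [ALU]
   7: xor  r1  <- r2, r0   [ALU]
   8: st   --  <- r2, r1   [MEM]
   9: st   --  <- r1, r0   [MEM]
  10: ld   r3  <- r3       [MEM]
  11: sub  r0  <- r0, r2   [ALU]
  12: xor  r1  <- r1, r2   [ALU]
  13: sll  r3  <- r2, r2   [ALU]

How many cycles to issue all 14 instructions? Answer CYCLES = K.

c0: i0+i1 or.ALU/beq.BR  dual
c1: i2+i3 add.ALU/and.ALU  dual
c2: i4 sub.ALU  RAW r1
c3: i5 sll.ALU  RAW r0
c4: i6 and.ALU  RAW r2
c5: i7 xor.ALU  RAW r1
c6: i8 st.MEM  no-port MEM/MEM
c7: i9 st.MEM  no-port MEM/MEM
c8: i10+i11 ld.MEM/sub.ALU  dual
c9: i12+i13 xor.ALU/sll.ALU  dual

CYCLES = 10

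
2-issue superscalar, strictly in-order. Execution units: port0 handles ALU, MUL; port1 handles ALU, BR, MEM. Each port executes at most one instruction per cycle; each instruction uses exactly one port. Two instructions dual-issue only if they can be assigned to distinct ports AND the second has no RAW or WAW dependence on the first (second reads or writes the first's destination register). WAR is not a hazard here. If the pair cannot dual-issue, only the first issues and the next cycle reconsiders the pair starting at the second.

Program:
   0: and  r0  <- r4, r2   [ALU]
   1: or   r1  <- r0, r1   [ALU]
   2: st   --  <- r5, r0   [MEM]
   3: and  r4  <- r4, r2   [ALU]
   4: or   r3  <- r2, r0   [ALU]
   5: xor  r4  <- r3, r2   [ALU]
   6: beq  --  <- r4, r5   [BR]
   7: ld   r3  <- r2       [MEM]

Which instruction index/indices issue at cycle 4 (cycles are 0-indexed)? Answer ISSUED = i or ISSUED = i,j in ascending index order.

[0] i0  and  -- RAW r0
[1] i1+i2  or/st  -- 2-wide
[2] i3+i4  and/or  -- 2-wide
[3] i5  xor  -- RAW r4
[4] i6  beq  -- no-port BR/MEM
[5] i7  ld  -- tail

ISSUED = 6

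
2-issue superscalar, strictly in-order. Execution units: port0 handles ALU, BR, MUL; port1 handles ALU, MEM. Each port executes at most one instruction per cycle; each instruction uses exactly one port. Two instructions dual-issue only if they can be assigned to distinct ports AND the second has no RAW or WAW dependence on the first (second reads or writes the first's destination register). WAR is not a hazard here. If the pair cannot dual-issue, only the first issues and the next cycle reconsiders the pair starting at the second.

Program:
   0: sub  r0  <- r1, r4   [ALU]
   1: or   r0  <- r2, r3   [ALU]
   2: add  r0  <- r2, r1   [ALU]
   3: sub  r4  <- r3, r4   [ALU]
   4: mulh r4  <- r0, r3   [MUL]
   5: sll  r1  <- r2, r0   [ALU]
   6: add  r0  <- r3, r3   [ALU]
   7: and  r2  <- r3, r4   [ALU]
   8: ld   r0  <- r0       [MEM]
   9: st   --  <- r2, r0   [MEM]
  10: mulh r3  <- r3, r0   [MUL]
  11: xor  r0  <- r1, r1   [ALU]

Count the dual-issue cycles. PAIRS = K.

PAIRS = 4

  cy0 -> i0 (sub.ALU) WAW r0
  cy1 -> i1 (or.ALU) WAW r0
  cy2 -> i2&i3 (add.ALU;sub.ALU) 2-wide
  cy3 -> i4&i5 (mulh.MUL;sll.ALU) 2-wide
  cy4 -> i6&i7 (add.ALU;and.ALU) 2-wide
  cy5 -> i8 (ld.MEM) no-port MEM/MEM
  cy6 -> i9&i10 (st.MEM;mulh.MUL) 2-wide
  cy7 -> i11 (xor.ALU) tail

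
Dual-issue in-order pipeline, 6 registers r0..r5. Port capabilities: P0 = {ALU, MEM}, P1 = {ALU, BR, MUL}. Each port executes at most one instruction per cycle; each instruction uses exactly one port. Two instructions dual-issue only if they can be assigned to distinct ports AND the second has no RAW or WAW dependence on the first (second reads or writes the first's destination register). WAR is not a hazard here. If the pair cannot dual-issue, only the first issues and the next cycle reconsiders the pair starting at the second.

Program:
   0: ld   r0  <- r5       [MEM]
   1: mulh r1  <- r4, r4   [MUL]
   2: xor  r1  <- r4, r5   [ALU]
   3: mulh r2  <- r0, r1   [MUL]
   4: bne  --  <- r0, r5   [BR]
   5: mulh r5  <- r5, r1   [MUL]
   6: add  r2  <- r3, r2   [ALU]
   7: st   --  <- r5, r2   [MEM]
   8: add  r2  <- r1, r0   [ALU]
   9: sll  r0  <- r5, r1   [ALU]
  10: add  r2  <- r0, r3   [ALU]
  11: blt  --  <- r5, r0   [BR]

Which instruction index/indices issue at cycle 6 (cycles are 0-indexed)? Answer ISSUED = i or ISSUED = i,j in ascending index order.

ISSUED = 9

#0 head=0: ld.MEM+mulh.MUL i0&i1 dual
#1 head=2: xor.ALU i2 RAW r1
#2 head=3: mulh.MUL i3 no-port MUL/BR
#3 head=4: bne.BR i4 no-port BR/MUL
#4 head=5: mulh.MUL+add.ALU i5&i6 dual
#5 head=7: st.MEM+add.ALU i7&i8 dual
#6 head=9: sll.ALU i9 RAW r0
#7 head=10: add.ALU+blt.BR i10&i11 dual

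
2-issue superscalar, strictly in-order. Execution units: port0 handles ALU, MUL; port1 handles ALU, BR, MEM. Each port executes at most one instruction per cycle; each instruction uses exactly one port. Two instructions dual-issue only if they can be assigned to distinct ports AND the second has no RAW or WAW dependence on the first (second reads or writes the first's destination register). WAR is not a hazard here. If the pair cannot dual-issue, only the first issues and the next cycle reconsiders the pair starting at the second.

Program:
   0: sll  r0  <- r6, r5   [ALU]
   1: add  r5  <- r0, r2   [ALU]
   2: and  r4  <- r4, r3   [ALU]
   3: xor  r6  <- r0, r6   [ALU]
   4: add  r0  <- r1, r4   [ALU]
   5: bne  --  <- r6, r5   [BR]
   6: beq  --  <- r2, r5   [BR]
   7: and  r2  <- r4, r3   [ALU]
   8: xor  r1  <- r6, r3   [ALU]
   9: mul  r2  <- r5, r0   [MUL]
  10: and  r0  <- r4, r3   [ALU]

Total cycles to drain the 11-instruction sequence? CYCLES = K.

0. sll.ALU @i0  | RAW r0
1. add.ALU/and.ALU @i1,i2  | dual
2. xor.ALU/add.ALU @i3,i4  | dual
3. bne.BR @i5  | no-port BR/BR
4. beq.BR/and.ALU @i6,i7  | dual
5. xor.ALU/mul.MUL @i8,i9  | dual
6. and.ALU @i10  | tail

CYCLES = 7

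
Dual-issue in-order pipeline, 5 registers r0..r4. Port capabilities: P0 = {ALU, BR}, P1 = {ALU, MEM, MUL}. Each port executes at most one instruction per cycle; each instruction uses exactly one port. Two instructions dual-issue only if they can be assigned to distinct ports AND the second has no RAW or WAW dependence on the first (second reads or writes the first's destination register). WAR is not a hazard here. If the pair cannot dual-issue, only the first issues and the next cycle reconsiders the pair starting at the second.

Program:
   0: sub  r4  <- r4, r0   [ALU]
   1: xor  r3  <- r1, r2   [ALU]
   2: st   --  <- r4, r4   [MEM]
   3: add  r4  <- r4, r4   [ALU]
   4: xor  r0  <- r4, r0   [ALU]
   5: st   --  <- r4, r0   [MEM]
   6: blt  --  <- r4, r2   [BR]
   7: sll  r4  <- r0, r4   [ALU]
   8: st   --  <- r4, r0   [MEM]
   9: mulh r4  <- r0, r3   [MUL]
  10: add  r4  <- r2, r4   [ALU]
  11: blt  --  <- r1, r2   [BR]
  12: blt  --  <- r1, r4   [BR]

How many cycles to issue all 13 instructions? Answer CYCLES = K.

  cy0 -> i0/i1 (sub+xor) pair
  cy1 -> i2/i3 (st+add) pair
  cy2 -> i4 (xor) RAW r0
  cy3 -> i5/i6 (st+blt) pair
  cy4 -> i7 (sll) RAW r4
  cy5 -> i8 (st) no-port MEM/MUL
  cy6 -> i9 (mulh) RAW+WAW r4
  cy7 -> i10/i11 (add+blt) pair
  cy8 -> i12 (blt) tail

CYCLES = 9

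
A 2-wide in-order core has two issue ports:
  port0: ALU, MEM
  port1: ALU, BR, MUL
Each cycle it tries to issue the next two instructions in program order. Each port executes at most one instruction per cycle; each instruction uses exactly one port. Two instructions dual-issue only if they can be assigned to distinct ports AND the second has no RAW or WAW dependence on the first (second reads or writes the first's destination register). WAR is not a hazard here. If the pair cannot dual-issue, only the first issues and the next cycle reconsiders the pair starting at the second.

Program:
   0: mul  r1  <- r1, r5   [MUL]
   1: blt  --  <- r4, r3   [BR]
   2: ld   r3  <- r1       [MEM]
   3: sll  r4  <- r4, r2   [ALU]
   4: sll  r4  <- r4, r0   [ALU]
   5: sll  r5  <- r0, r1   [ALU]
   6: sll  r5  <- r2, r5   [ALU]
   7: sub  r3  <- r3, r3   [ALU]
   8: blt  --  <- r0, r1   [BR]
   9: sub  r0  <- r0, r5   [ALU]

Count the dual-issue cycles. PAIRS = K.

PAIRS = 4

  cy0 -> i0 (mul.MUL) no-port MUL/BR
  cy1 -> i1/i2 (blt.BR ld.MEM) dual
  cy2 -> i3 (sll.ALU) RAW+WAW r4
  cy3 -> i4/i5 (sll.ALU sll.ALU) dual
  cy4 -> i6/i7 (sll.ALU sub.ALU) dual
  cy5 -> i8/i9 (blt.BR sub.ALU) dual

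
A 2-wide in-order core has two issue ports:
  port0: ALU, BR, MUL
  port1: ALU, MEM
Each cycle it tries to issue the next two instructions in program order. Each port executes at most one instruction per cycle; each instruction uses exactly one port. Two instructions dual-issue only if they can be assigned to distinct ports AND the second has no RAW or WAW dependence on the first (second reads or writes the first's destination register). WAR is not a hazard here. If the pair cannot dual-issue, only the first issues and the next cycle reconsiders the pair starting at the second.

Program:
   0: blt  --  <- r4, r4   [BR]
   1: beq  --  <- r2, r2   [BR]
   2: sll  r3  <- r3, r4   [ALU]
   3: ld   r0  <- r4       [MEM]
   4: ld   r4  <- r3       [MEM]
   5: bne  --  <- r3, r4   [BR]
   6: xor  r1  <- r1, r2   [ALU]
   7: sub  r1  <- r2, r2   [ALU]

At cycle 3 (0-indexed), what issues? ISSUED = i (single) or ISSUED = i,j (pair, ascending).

ISSUED = 4

0. blt.BR @i0  | no-port BR/BR
1. beq.BR;sll.ALU @i1,i2  | 2-wide
2. ld.MEM @i3  | no-port MEM/MEM
3. ld.MEM @i4  | RAW r4
4. bne.BR;xor.ALU @i5,i6  | 2-wide
5. sub.ALU @i7  | tail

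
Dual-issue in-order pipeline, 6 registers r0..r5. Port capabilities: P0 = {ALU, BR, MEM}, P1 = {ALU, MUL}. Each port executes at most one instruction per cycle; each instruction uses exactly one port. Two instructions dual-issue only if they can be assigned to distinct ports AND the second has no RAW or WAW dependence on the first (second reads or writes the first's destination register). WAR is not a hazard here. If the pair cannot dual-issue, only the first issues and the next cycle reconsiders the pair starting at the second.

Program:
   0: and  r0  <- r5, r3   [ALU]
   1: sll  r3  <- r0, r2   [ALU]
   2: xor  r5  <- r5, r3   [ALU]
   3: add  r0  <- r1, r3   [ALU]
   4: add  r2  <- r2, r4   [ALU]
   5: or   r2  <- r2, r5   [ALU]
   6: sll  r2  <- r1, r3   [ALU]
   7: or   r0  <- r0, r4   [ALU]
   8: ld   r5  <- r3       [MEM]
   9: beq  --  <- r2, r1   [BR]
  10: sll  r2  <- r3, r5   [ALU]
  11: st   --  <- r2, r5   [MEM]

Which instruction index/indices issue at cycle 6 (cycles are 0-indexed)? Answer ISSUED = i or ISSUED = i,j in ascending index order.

  cy0 -> i0 (and) RAW r0
  cy1 -> i1 (sll) RAW r3
  cy2 -> i2/i3 (xor+add) dual
  cy3 -> i4 (add) RAW+WAW r2
  cy4 -> i5 (or) WAW r2
  cy5 -> i6/i7 (sll+or) dual
  cy6 -> i8 (ld) no-port MEM/BR
  cy7 -> i9/i10 (beq+sll) dual
  cy8 -> i11 (st) tail

ISSUED = 8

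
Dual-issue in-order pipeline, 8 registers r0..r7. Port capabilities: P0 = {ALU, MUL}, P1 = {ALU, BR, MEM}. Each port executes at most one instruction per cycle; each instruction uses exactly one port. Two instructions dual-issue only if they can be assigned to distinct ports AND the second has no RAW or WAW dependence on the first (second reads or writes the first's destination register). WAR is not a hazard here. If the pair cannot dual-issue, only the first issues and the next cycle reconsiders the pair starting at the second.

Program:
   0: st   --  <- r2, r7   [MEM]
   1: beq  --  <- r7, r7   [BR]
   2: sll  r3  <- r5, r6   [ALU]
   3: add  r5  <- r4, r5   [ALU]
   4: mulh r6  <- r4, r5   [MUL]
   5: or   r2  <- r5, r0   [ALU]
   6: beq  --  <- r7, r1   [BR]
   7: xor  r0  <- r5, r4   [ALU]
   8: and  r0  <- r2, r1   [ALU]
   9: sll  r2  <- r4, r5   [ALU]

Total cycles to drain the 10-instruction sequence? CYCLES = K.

CYCLES = 6

c0: i0 st.MEM  no-port MEM/BR
c1: i1,i2 beq.BR;sll.ALU  pair
c2: i3 add.ALU  RAW r5
c3: i4,i5 mulh.MUL;or.ALU  pair
c4: i6,i7 beq.BR;xor.ALU  pair
c5: i8,i9 and.ALU;sll.ALU  pair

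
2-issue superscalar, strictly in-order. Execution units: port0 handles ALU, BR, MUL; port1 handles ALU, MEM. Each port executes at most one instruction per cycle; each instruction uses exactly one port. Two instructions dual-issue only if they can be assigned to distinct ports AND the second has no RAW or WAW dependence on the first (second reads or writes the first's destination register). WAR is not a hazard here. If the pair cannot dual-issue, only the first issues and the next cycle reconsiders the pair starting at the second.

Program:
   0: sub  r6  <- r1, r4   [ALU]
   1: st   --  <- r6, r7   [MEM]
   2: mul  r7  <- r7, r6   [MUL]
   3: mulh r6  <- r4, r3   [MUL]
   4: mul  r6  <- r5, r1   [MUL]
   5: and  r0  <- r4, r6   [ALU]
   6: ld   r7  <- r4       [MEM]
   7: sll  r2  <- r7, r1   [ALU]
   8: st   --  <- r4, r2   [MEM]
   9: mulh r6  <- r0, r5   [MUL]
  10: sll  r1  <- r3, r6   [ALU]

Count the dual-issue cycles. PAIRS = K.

PAIRS = 3

c0: i0 sub  RAW r6
c1: i1+i2 st/mul  dual
c2: i3 mulh  no-port MUL/MUL
c3: i4 mul  RAW r6
c4: i5+i6 and/ld  dual
c5: i7 sll  RAW r2
c6: i8+i9 st/mulh  dual
c7: i10 sll  tail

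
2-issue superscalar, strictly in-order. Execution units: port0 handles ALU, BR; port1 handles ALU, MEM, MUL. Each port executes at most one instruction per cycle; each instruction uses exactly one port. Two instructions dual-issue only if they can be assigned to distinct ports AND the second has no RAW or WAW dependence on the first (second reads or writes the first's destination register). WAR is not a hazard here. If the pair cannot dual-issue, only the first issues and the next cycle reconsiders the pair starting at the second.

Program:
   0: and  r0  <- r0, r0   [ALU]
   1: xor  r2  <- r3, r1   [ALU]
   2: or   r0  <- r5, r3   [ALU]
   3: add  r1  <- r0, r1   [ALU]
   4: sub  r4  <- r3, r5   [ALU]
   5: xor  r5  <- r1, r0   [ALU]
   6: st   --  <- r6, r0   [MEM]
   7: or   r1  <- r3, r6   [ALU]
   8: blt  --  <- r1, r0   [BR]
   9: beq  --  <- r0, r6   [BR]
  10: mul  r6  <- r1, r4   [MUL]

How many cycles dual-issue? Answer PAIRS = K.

PAIRS = 4

[0] i0/i1  and.ALU/xor.ALU  -- 2-wide
[1] i2  or.ALU  -- RAW r0
[2] i3/i4  add.ALU/sub.ALU  -- 2-wide
[3] i5/i6  xor.ALU/st.MEM  -- 2-wide
[4] i7  or.ALU  -- RAW r1
[5] i8  blt.BR  -- no-port BR/BR
[6] i9/i10  beq.BR/mul.MUL  -- 2-wide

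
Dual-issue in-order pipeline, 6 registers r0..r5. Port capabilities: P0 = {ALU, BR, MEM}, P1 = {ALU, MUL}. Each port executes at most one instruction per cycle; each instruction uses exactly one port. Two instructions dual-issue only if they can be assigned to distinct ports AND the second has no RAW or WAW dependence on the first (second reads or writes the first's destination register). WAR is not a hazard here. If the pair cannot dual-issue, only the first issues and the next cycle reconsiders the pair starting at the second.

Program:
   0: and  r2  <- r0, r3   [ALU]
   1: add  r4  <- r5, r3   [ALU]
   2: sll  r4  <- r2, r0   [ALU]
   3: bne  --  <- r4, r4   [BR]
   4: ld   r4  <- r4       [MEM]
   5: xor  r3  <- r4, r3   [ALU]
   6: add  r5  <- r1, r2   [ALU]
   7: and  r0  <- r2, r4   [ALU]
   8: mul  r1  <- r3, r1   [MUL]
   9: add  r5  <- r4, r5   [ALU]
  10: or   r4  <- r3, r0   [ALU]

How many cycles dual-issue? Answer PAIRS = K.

[0] i0&i1  and;add  -- pair
[1] i2  sll  -- RAW r4
[2] i3  bne  -- no-port BR/MEM
[3] i4  ld  -- RAW r4
[4] i5&i6  xor;add  -- pair
[5] i7&i8  and;mul  -- pair
[6] i9&i10  add;or  -- pair

PAIRS = 4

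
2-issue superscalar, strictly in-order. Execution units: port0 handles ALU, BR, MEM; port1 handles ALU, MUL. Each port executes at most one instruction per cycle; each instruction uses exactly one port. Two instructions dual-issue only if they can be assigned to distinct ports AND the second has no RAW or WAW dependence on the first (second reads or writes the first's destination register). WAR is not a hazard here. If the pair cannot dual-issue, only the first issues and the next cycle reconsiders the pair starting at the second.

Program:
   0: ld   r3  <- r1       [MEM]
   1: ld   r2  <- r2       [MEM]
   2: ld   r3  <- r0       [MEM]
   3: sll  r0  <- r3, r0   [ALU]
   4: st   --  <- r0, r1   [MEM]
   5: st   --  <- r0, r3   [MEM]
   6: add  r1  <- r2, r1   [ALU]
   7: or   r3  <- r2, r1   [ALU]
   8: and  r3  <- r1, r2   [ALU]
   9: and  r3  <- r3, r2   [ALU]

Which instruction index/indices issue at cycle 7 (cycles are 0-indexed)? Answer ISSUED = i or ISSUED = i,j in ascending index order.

c0: i0 ld.MEM  no-port MEM/MEM
c1: i1 ld.MEM  no-port MEM/MEM
c2: i2 ld.MEM  RAW r3
c3: i3 sll.ALU  RAW r0
c4: i4 st.MEM  no-port MEM/MEM
c5: i5+i6 st.MEM;add.ALU  pair
c6: i7 or.ALU  WAW r3
c7: i8 and.ALU  RAW+WAW r3
c8: i9 and.ALU  tail

ISSUED = 8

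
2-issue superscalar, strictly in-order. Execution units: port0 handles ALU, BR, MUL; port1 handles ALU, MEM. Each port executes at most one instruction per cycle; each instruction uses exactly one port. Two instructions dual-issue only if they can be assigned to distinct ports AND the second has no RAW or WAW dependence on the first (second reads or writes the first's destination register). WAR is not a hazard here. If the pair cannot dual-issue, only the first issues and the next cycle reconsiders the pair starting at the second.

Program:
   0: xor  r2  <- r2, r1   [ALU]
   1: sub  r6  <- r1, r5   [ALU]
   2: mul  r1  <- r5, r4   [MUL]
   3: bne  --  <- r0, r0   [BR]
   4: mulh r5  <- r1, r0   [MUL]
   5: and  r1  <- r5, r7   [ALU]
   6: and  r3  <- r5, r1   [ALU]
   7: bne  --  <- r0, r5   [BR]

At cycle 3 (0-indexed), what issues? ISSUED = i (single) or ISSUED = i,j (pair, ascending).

ISSUED = 4

#0 head=0: xor.ALU;sub.ALU i0/i1 pair
#1 head=2: mul.MUL i2 no-port MUL/BR
#2 head=3: bne.BR i3 no-port BR/MUL
#3 head=4: mulh.MUL i4 RAW r5
#4 head=5: and.ALU i5 RAW r1
#5 head=6: and.ALU;bne.BR i6/i7 pair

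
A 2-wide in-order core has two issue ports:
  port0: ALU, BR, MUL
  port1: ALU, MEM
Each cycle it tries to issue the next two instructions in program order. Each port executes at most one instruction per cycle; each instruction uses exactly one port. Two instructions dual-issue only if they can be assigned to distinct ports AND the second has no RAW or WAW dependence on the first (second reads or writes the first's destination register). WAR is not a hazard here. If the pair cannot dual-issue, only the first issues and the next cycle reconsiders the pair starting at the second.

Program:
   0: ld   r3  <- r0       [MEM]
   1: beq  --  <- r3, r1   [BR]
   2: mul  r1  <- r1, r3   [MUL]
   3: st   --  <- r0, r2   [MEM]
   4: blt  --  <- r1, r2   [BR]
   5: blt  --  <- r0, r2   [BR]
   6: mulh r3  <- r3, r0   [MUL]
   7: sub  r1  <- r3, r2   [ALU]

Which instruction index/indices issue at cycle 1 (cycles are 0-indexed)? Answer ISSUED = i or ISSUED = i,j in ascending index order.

ISSUED = 1

  cy0 -> i0 (ld) RAW r3
  cy1 -> i1 (beq) no-port BR/MUL
  cy2 -> i2+i3 (mul st) pair
  cy3 -> i4 (blt) no-port BR/BR
  cy4 -> i5 (blt) no-port BR/MUL
  cy5 -> i6 (mulh) RAW r3
  cy6 -> i7 (sub) tail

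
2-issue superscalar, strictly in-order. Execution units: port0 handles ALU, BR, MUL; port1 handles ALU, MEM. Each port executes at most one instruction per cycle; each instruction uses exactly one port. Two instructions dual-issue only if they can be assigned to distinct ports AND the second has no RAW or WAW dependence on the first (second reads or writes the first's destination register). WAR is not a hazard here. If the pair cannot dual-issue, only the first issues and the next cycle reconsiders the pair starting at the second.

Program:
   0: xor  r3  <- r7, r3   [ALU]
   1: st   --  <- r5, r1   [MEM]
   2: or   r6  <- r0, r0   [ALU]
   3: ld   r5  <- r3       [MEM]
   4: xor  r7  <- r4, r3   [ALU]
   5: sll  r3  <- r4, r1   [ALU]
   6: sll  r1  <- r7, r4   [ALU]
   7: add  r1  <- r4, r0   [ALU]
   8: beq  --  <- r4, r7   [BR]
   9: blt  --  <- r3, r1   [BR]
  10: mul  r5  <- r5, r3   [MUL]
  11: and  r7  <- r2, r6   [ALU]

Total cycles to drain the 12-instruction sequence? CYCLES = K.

CYCLES = 7

  cy0 -> i0/i1 (xor.ALU st.MEM) pair
  cy1 -> i2/i3 (or.ALU ld.MEM) pair
  cy2 -> i4/i5 (xor.ALU sll.ALU) pair
  cy3 -> i6 (sll.ALU) WAW r1
  cy4 -> i7/i8 (add.ALU beq.BR) pair
  cy5 -> i9 (blt.BR) no-port BR/MUL
  cy6 -> i10/i11 (mul.MUL and.ALU) pair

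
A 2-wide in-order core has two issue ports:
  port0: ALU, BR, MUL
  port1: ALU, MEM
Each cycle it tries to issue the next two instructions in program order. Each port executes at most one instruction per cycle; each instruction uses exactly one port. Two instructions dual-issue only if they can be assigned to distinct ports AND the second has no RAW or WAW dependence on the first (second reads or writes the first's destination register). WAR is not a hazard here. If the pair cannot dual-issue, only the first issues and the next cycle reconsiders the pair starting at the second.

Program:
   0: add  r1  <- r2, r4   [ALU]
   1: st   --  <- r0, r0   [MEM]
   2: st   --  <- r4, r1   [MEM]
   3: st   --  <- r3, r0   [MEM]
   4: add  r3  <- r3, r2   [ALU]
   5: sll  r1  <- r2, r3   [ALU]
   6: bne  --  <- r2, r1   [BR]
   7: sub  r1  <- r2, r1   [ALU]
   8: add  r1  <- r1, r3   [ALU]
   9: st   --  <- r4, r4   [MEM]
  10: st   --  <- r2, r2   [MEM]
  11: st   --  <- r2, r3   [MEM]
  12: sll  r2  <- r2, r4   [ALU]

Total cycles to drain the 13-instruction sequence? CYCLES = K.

0. add.ALU+st.MEM @i0,i1  | dual
1. st.MEM @i2  | no-port MEM/MEM
2. st.MEM+add.ALU @i3,i4  | dual
3. sll.ALU @i5  | RAW r1
4. bne.BR+sub.ALU @i6,i7  | dual
5. add.ALU+st.MEM @i8,i9  | dual
6. st.MEM @i10  | no-port MEM/MEM
7. st.MEM+sll.ALU @i11,i12  | dual

CYCLES = 8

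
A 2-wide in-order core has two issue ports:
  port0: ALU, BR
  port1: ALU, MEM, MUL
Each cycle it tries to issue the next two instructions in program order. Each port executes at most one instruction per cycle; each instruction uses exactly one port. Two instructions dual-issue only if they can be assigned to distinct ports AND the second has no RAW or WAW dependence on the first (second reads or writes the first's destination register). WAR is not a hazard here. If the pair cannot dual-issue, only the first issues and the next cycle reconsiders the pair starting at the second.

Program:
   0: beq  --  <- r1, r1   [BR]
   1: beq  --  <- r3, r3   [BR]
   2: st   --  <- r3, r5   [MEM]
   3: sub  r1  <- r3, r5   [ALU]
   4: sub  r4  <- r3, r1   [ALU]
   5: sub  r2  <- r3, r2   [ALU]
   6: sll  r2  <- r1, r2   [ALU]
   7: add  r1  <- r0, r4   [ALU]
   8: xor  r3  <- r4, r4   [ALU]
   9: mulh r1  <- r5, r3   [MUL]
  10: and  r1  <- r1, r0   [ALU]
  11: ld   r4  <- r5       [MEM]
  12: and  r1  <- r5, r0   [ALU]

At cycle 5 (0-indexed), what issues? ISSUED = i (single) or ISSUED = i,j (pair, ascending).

c0: i0 beq.BR  no-port BR/BR
c1: i1/i2 beq.BR st.MEM  2-wide
c2: i3 sub.ALU  RAW r1
c3: i4/i5 sub.ALU sub.ALU  2-wide
c4: i6/i7 sll.ALU add.ALU  2-wide
c5: i8 xor.ALU  RAW r3
c6: i9 mulh.MUL  RAW+WAW r1
c7: i10/i11 and.ALU ld.MEM  2-wide
c8: i12 and.ALU  tail

ISSUED = 8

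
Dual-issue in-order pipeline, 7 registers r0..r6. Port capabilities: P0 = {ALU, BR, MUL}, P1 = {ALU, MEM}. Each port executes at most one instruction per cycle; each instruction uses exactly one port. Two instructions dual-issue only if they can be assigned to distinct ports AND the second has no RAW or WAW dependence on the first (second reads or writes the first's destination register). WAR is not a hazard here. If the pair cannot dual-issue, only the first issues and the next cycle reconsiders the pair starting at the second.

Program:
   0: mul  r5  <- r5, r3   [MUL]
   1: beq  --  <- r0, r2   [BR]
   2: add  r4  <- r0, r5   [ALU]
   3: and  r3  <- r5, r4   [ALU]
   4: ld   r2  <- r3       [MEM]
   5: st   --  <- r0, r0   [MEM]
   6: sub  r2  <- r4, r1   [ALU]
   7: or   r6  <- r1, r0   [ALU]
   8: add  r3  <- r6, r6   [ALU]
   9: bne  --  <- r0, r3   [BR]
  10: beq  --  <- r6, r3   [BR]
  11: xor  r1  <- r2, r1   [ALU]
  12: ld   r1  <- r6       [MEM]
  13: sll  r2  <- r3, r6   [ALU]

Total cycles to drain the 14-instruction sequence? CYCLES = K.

CYCLES = 10

0. mul.MUL @i0  | no-port MUL/BR
1. beq.BR;add.ALU @i1/i2  | pair
2. and.ALU @i3  | RAW r3
3. ld.MEM @i4  | no-port MEM/MEM
4. st.MEM;sub.ALU @i5/i6  | pair
5. or.ALU @i7  | RAW r6
6. add.ALU @i8  | RAW r3
7. bne.BR @i9  | no-port BR/BR
8. beq.BR;xor.ALU @i10/i11  | pair
9. ld.MEM;sll.ALU @i12/i13  | pair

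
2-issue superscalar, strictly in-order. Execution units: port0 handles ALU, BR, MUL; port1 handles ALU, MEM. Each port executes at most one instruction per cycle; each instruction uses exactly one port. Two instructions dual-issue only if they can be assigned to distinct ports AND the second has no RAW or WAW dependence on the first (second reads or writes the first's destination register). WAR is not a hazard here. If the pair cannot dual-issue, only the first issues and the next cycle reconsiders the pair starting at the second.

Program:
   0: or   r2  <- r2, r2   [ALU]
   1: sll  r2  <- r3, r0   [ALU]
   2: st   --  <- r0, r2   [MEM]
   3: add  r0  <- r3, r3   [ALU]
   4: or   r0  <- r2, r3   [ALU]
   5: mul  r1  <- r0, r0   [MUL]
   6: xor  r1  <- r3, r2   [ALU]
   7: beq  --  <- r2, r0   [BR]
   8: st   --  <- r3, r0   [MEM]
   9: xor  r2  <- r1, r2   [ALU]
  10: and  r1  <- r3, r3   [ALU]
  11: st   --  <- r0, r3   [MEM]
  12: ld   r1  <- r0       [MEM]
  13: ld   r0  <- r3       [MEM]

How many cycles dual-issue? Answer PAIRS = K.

  cy0 -> i0 (or.ALU) WAW r2
  cy1 -> i1 (sll.ALU) RAW r2
  cy2 -> i2/i3 (st.MEM;add.ALU) 2-wide
  cy3 -> i4 (or.ALU) RAW r0
  cy4 -> i5 (mul.MUL) WAW r1
  cy5 -> i6/i7 (xor.ALU;beq.BR) 2-wide
  cy6 -> i8/i9 (st.MEM;xor.ALU) 2-wide
  cy7 -> i10/i11 (and.ALU;st.MEM) 2-wide
  cy8 -> i12 (ld.MEM) no-port MEM/MEM
  cy9 -> i13 (ld.MEM) tail

PAIRS = 4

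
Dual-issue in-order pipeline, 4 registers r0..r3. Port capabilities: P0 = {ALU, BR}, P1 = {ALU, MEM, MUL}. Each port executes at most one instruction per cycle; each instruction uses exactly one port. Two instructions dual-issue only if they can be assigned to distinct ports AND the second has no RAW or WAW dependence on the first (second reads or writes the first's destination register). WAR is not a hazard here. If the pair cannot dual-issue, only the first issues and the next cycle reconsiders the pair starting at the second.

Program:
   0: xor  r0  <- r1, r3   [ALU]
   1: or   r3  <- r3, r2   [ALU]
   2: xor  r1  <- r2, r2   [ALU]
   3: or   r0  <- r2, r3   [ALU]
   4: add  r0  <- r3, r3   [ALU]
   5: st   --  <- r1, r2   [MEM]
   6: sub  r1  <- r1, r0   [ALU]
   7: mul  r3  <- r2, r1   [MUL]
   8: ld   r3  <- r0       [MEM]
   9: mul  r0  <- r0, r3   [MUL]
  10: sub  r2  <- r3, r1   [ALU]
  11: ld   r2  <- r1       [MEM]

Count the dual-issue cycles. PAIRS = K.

PAIRS = 4

#0 head=0: xor or i0&i1 dual
#1 head=2: xor or i2&i3 dual
#2 head=4: add st i4&i5 dual
#3 head=6: sub i6 RAW r1
#4 head=7: mul i7 no-port MUL/MEM
#5 head=8: ld i8 no-port MEM/MUL
#6 head=9: mul sub i9&i10 dual
#7 head=11: ld i11 tail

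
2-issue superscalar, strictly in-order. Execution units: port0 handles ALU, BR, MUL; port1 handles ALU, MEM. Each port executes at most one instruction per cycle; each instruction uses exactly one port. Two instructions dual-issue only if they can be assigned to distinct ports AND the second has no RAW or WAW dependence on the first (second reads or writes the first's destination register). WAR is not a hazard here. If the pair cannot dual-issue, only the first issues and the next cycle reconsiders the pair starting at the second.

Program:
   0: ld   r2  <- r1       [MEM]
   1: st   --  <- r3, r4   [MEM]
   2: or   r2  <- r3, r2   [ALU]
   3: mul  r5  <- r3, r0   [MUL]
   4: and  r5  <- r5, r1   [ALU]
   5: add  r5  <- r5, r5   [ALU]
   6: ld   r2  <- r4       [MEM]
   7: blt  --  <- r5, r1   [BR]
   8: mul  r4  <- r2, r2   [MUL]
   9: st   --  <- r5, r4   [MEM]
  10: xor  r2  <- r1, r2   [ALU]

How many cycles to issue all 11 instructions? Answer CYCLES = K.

#0 head=0: ld i0 no-port MEM/MEM
#1 head=1: st or i1&i2 pair
#2 head=3: mul i3 RAW+WAW r5
#3 head=4: and i4 RAW+WAW r5
#4 head=5: add ld i5&i6 pair
#5 head=7: blt i7 no-port BR/MUL
#6 head=8: mul i8 RAW r4
#7 head=9: st xor i9&i10 pair

CYCLES = 8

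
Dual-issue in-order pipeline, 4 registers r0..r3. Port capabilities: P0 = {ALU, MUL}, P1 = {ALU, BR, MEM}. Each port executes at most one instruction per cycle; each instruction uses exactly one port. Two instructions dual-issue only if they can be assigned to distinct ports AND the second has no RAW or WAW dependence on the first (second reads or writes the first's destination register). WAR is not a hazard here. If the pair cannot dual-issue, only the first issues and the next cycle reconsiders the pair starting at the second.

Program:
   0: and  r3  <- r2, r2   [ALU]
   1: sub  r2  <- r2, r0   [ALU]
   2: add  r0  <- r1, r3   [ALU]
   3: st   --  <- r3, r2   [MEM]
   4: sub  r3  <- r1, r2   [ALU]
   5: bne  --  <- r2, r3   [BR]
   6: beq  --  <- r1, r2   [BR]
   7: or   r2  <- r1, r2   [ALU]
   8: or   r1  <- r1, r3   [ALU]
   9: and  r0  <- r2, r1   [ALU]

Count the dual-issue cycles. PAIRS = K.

0. and.ALU/sub.ALU @i0,i1  | 2-wide
1. add.ALU/st.MEM @i2,i3  | 2-wide
2. sub.ALU @i4  | RAW r3
3. bne.BR @i5  | no-port BR/BR
4. beq.BR/or.ALU @i6,i7  | 2-wide
5. or.ALU @i8  | RAW r1
6. and.ALU @i9  | tail

PAIRS = 3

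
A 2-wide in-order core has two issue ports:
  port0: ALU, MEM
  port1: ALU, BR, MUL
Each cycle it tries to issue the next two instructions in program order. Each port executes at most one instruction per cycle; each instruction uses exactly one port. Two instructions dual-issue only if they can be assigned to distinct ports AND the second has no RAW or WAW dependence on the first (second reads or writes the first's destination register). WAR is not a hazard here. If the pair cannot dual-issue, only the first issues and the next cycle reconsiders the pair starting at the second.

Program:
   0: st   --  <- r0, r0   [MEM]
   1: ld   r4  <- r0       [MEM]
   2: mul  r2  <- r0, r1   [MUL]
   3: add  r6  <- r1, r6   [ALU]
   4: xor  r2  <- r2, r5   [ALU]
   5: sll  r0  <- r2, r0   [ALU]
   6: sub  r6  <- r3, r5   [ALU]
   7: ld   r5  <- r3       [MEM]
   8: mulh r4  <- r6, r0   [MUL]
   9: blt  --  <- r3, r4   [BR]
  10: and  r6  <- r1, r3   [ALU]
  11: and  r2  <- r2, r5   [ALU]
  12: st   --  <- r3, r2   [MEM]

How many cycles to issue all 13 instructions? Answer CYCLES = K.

CYCLES = 8

  cy0 -> i0 (st) no-port MEM/MEM
  cy1 -> i1/i2 (ld mul) dual
  cy2 -> i3/i4 (add xor) dual
  cy3 -> i5/i6 (sll sub) dual
  cy4 -> i7/i8 (ld mulh) dual
  cy5 -> i9/i10 (blt and) dual
  cy6 -> i11 (and) RAW r2
  cy7 -> i12 (st) tail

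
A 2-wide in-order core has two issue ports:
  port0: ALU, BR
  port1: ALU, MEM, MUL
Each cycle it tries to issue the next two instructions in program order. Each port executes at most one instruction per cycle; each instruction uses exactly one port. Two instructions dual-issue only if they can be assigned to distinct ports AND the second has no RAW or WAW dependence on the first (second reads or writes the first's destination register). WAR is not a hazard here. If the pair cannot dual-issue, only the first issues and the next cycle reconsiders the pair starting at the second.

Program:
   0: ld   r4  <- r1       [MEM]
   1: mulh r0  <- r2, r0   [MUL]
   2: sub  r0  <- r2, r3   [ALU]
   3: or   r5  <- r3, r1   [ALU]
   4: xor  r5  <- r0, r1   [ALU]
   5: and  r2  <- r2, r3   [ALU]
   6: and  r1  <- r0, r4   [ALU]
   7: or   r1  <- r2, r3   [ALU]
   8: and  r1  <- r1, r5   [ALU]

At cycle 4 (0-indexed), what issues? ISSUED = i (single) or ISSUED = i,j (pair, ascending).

ISSUED = 6

c0: i0 ld.MEM  no-port MEM/MUL
c1: i1 mulh.MUL  WAW r0
c2: i2,i3 sub.ALU;or.ALU  pair
c3: i4,i5 xor.ALU;and.ALU  pair
c4: i6 and.ALU  WAW r1
c5: i7 or.ALU  RAW+WAW r1
c6: i8 and.ALU  tail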